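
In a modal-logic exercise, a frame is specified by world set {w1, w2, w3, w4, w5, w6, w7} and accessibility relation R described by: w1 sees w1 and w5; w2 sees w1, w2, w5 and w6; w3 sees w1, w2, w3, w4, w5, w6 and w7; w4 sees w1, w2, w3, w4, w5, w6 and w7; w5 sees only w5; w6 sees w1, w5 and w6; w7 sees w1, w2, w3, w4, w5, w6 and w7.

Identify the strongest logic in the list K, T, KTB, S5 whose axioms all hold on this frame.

T

Reflexive (axiom T): yes — every world is R-related to itself.
Symmetric (axiom B): no — w1 R w5 but not w5 R w1.
Euclidean (axiom 5): no — w2 R w1 and w2 R w6, but not w1 R w6.
So F validates K, T; KTB would additionally require R to be symmetric. The strongest is T.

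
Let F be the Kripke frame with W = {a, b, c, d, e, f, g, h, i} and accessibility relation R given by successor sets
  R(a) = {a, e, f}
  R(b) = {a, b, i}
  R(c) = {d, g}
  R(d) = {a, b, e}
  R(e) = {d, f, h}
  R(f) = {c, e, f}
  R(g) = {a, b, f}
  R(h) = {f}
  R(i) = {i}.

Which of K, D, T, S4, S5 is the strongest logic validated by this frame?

D

Serial (axiom D): yes — every world has a successor (e.g. a R a).
Reflexive (axiom T): no — c is not related to itself.
Transitive (axiom 4): no — a R e and e R d, but not a R d.
Euclidean (axiom 5): no — b R a and b R i, but not a R i.
So F validates K, D; T would additionally require R to be reflexive. The strongest is D.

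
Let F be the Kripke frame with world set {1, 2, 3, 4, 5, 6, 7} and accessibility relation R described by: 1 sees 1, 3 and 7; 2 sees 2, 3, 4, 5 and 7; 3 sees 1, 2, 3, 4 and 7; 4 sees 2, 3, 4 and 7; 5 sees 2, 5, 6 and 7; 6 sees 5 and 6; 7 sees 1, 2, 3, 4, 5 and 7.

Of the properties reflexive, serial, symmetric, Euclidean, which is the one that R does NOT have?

Reflexive: yes — every world is R-related to itself.
Serial: yes — every world has a successor (e.g. 1 R 1).
Symmetric: yes — every pair in R has its reverse in R.
Euclidean: no — 2 R 3 and 2 R 5, but not 3 R 5.
Only Euclidean fails.

Euclidean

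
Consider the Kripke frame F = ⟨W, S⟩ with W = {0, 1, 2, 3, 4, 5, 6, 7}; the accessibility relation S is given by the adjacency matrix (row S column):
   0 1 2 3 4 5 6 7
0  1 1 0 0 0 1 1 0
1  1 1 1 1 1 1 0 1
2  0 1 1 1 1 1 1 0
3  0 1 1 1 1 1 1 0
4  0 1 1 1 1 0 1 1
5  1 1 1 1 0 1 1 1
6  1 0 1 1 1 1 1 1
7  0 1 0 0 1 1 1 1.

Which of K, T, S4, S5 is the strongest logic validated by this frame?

Reflexive (axiom T): yes — every world is S-related to itself.
Transitive (axiom 4): no — 0 S 1 and 1 S 2, but not 0 S 2.
Euclidean (axiom 5): no — 0 S 1 and 0 S 6, but not 1 S 6.
So F validates K, T; S4 would additionally require S to be transitive. The strongest is T.

T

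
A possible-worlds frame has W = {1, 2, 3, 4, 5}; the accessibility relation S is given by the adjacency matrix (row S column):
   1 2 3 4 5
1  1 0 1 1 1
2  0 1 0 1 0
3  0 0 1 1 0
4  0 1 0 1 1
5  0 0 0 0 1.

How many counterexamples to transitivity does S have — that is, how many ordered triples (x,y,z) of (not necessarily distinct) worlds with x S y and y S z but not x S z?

Enumerating: (1,4,2), (2,4,5), (3,4,2), (3,4,5).

4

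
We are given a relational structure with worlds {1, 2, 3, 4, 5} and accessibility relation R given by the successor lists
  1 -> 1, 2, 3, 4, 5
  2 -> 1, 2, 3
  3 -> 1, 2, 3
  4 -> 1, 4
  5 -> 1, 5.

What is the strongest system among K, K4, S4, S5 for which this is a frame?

Transitive (axiom 4): no — 2 R 1 and 1 R 4, but not 2 R 4.
Reflexive (axiom T): yes — every world is R-related to itself.
Euclidean (axiom 5): no — 1 R 2 and 1 R 4, but not 2 R 4.
So F validates K; K4 would additionally require R to be transitive. The strongest is K.

K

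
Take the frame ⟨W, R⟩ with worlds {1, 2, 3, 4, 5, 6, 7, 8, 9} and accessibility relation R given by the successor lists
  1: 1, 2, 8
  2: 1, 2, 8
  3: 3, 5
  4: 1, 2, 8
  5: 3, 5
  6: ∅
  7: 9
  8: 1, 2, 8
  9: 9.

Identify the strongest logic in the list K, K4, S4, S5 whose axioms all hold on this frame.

Transitive (axiom 4): yes — every two-step R-path is closed by a direct edge.
Reflexive (axiom T): no — 4 is not related to itself.
Euclidean (axiom 5): yes — any two successors of a common world are R-related.
So F validates K, K4; S4 would additionally require R to be reflexive. The strongest is K4.

K4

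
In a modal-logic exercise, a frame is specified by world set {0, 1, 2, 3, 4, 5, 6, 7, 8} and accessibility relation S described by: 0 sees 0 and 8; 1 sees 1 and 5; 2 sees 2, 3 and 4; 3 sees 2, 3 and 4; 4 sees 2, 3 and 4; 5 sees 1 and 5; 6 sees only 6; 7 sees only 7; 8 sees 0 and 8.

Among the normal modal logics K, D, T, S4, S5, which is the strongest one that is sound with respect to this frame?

S5

Serial (axiom D): yes — every world has a successor (e.g. 0 S 0).
Reflexive (axiom T): yes — every world is S-related to itself.
Transitive (axiom 4): yes — every two-step S-path is closed by a direct edge.
Euclidean (axiom 5): yes — any two successors of a common world are S-related.
So F validates K, D, T, S4, S5. The strongest is S5.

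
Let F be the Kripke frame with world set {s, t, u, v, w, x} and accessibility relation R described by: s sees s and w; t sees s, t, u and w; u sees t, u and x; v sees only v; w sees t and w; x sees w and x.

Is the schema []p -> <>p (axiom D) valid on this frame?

Yes

By correspondence theory, D is valid on a frame iff R is serial.
Serial: yes — every world has a successor (e.g. s R s).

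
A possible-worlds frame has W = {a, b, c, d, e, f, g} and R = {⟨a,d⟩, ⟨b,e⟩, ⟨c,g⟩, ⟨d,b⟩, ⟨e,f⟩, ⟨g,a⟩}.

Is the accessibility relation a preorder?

Reflexive: no — a is not related to itself.
Transitive: no — a R d and d R b, but not a R b.
So R is not a preorder.

No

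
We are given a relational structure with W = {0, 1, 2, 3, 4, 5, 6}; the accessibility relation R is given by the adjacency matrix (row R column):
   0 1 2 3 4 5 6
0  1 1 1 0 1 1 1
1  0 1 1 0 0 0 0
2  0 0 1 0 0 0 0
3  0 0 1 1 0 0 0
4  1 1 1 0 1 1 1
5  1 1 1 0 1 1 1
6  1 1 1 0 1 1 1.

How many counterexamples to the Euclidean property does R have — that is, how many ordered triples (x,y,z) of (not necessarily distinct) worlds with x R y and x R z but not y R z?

Enumerating: (0,1,0), (0,1,4), (0,1,5), (0,1,6), (0,2,0), (0,2,1), (0,2,4), (0,2,5), (0,2,6), (1,2,1), (3,2,3), (4,1,0), … and 26 more.
Total: 38.

38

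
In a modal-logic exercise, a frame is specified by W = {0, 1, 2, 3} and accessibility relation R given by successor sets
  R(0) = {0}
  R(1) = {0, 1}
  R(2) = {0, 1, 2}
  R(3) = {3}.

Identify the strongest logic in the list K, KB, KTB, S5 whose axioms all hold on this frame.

Symmetric (axiom B): no — 1 R 0 but not 0 R 1.
Reflexive (axiom T): yes — every world is R-related to itself.
Euclidean (axiom 5): no — 2 R 0 and 2 R 1, but not 0 R 1.
So F validates K; KB would additionally require R to be symmetric. The strongest is K.

K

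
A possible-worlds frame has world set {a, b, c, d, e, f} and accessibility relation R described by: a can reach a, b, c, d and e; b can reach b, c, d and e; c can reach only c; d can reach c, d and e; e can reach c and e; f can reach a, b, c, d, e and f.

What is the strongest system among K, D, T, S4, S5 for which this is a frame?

S4

Serial (axiom D): yes — every world has a successor (e.g. a R a).
Reflexive (axiom T): yes — every world is R-related to itself.
Transitive (axiom 4): yes — every two-step R-path is closed by a direct edge.
Euclidean (axiom 5): no — a R c and a R b, but not c R b.
So F validates K, D, T, S4; S5 would additionally require R to be Euclidean. The strongest is S4.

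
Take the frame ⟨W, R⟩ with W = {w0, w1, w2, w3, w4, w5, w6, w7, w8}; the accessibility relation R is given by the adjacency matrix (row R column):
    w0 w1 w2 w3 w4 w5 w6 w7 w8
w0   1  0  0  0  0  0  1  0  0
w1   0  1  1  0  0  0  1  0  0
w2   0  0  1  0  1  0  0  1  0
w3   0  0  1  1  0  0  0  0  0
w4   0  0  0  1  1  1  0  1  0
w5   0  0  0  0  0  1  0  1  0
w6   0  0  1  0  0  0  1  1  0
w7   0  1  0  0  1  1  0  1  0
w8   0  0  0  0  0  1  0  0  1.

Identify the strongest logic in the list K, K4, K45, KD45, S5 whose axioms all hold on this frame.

Transitive (axiom 4): no — w0 R w6 and w6 R w2, but not w0 R w2.
Euclidean (axiom 5): no — w1 R w2 and w1 R w6, but not w2 R w6.
Serial (axiom D): yes — every world has a successor (e.g. w0 R w0).
Reflexive (axiom T): yes — every world is R-related to itself.
So F validates K; K4 would additionally require R to be transitive. The strongest is K.

K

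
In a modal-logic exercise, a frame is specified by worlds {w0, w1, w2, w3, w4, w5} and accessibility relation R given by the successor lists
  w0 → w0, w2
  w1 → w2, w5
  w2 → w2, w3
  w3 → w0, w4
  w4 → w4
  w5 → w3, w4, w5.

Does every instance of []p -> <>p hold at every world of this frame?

The schema D characterises exactly the serial frames.
Serial: yes — every world has a successor (e.g. w0 R w0).

Yes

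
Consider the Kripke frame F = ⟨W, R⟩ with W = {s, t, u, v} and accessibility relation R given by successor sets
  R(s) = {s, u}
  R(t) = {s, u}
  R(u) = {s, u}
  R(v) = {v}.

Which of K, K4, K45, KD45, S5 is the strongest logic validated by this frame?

KD45

Transitive (axiom 4): yes — every two-step R-path is closed by a direct edge.
Euclidean (axiom 5): yes — any two successors of a common world are R-related.
Serial (axiom D): yes — every world has a successor (e.g. s R s).
Reflexive (axiom T): no — t is not related to itself.
So F validates K, K4, K45, KD45; S5 would additionally require R to be reflexive. The strongest is KD45.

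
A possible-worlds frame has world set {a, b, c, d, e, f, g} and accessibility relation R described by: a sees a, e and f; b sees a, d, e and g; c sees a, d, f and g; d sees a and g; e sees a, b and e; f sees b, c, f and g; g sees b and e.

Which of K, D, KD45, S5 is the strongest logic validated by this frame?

D

Serial (axiom D): yes — every world has a successor (e.g. a R a).
Euclidean (axiom 5): no — a R e and a R f, but not e R f.
Transitive (axiom 4): no — a R e and e R b, but not a R b.
Reflexive (axiom T): no — b is not related to itself.
So F validates K, D; KD45 would additionally require R to be Euclidean and transitive. The strongest is D.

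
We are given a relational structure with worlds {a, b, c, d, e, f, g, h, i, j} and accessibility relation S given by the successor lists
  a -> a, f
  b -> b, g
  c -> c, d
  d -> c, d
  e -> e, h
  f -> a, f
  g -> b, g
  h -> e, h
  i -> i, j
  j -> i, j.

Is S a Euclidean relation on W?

Euclidean: yes — any two successors of a common world are S-related.

Yes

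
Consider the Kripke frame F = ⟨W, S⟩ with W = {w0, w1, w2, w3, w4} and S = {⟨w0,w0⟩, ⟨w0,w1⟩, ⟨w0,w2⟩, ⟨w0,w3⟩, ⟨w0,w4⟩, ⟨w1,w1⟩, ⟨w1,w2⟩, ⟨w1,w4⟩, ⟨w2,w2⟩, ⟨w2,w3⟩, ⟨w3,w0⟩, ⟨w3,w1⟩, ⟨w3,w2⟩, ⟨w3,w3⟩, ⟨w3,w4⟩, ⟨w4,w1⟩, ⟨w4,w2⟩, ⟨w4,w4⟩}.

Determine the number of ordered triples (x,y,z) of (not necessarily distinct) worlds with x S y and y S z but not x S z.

5

Enumerating: (w1,w2,w3), (w2,w3,w0), (w2,w3,w1), (w2,w3,w4), (w4,w2,w3).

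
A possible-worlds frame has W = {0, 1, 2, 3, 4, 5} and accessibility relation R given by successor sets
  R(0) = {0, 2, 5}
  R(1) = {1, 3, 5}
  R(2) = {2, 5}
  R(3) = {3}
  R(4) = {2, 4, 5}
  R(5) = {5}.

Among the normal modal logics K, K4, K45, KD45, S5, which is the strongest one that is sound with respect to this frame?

K4

Transitive (axiom 4): yes — every two-step R-path is closed by a direct edge.
Euclidean (axiom 5): no — 0 R 5 and 0 R 2, but not 5 R 2.
Serial (axiom D): yes — every world has a successor (e.g. 0 R 0).
Reflexive (axiom T): yes — every world is R-related to itself.
So F validates K, K4; K45 would additionally require R to be Euclidean. The strongest is K4.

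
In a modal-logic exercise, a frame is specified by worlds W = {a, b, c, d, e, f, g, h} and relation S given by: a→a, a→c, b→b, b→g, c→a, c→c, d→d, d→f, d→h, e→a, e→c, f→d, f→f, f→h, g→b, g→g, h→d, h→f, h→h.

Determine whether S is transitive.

Yes

Transitive: yes — every two-step S-path is closed by a direct edge.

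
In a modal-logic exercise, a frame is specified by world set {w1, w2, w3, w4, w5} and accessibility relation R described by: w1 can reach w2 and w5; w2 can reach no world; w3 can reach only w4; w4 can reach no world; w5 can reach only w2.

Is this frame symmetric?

No

Symmetric: no — w1 R w2 but not w2 R w1.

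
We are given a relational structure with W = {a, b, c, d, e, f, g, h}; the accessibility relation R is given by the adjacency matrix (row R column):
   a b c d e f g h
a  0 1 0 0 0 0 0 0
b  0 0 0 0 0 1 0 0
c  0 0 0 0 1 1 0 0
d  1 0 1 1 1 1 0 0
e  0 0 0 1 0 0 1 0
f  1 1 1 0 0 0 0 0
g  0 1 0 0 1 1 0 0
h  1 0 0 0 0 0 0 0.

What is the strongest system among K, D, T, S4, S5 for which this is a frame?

Serial (axiom D): yes — every world has a successor (e.g. a R b).
Reflexive (axiom T): no — a is not related to itself.
Transitive (axiom 4): no — a R b and b R f, but not a R f.
Euclidean (axiom 5): no — c R e and c R f, but not e R f.
So F validates K, D; T would additionally require R to be reflexive. The strongest is D.

D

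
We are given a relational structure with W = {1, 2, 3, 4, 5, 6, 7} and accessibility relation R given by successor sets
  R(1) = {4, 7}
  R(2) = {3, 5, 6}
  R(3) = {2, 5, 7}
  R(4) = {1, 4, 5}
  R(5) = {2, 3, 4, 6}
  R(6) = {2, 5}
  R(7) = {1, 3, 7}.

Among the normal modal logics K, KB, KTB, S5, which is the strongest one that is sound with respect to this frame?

Symmetric (axiom B): yes — every pair in R has its reverse in R.
Reflexive (axiom T): no — 1 is not related to itself.
Euclidean (axiom 5): no — 1 R 4 and 1 R 7, but not 4 R 7.
So F validates K, KB; KTB would additionally require R to be reflexive. The strongest is KB.

KB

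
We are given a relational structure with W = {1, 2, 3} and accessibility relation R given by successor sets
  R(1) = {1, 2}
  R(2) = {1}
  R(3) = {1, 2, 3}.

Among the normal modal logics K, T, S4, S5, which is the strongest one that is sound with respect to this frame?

Reflexive (axiom T): no — 2 is not related to itself.
Transitive (axiom 4): no — 2 R 1 and 1 R 2, but not 2 R 2.
Euclidean (axiom 5): no — 1 R 2 and 1 R 2, but not 2 R 2.
So F validates K; T would additionally require R to be reflexive. The strongest is K.

K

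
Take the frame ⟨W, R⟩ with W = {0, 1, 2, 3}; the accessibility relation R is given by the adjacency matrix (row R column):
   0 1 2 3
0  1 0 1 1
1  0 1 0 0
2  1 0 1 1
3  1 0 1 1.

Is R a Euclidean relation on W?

Euclidean: yes — any two successors of a common world are R-related.

Yes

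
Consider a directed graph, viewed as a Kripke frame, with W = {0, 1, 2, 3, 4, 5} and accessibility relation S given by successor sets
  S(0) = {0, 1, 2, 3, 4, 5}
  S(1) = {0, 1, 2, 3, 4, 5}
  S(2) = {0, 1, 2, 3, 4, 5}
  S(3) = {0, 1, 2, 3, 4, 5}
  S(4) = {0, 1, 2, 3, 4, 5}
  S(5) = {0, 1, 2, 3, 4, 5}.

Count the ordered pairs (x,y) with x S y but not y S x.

S is symmetric; there are no such tuples.

0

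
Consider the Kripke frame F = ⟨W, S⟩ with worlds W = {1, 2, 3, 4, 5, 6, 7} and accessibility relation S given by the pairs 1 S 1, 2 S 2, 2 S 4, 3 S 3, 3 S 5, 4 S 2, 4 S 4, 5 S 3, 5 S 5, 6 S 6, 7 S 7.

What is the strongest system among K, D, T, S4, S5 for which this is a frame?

Serial (axiom D): yes — every world has a successor (e.g. 1 S 1).
Reflexive (axiom T): yes — every world is S-related to itself.
Transitive (axiom 4): yes — every two-step S-path is closed by a direct edge.
Euclidean (axiom 5): yes — any two successors of a common world are S-related.
So F validates K, D, T, S4, S5. The strongest is S5.

S5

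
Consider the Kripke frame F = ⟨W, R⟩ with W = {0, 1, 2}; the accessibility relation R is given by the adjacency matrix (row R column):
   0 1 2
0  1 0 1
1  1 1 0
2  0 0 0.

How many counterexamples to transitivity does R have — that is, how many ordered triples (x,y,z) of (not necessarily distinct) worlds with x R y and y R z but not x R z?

1

Enumerating: (1,0,2).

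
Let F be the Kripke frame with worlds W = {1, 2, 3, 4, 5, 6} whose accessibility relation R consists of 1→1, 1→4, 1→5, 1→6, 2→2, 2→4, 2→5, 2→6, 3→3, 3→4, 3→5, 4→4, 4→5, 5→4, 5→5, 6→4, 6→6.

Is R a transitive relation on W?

No

Transitive: no — 6 R 4 and 4 R 5, but not 6 R 5.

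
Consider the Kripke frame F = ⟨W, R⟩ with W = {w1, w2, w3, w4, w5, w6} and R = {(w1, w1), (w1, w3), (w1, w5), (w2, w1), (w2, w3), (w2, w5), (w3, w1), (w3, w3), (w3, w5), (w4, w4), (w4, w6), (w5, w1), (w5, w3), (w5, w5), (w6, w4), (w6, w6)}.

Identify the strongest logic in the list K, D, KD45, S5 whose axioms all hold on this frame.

Serial (axiom D): yes — every world has a successor (e.g. w1 R w1).
Euclidean (axiom 5): yes — any two successors of a common world are R-related.
Transitive (axiom 4): yes — every two-step R-path is closed by a direct edge.
Reflexive (axiom T): no — w2 is not related to itself.
So F validates K, D, KD45; S5 would additionally require R to be reflexive. The strongest is KD45.

KD45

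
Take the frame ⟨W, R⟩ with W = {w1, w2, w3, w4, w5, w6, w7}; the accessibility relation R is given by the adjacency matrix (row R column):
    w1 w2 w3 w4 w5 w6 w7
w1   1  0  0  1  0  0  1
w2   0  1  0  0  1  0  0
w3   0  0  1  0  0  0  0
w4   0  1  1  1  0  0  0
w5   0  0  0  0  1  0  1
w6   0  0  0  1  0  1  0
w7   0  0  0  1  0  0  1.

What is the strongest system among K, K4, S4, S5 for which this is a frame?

K

Transitive (axiom 4): no — w1 R w4 and w4 R w2, but not w1 R w2.
Reflexive (axiom T): yes — every world is R-related to itself.
Euclidean (axiom 5): no — w1 R w4 and w1 R w7, but not w4 R w7.
So F validates K; K4 would additionally require R to be transitive. The strongest is K.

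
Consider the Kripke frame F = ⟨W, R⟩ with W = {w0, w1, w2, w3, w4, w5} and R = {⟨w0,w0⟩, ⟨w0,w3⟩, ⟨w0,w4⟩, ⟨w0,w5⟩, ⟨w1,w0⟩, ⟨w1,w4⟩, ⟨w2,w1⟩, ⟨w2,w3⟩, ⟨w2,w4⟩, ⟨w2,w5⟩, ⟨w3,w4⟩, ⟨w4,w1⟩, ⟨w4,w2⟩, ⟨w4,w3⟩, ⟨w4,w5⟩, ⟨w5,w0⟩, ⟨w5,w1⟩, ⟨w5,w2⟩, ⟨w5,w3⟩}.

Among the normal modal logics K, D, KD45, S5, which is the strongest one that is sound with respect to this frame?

D

Serial (axiom D): yes — every world has a successor (e.g. w0 R w0).
Euclidean (axiom 5): no — w0 R w3 and w0 R w5, but not w3 R w5.
Transitive (axiom 4): no — w0 R w4 and w4 R w1, but not w0 R w1.
Reflexive (axiom T): no — w1 is not related to itself.
So F validates K, D; KD45 would additionally require R to be Euclidean and transitive. The strongest is D.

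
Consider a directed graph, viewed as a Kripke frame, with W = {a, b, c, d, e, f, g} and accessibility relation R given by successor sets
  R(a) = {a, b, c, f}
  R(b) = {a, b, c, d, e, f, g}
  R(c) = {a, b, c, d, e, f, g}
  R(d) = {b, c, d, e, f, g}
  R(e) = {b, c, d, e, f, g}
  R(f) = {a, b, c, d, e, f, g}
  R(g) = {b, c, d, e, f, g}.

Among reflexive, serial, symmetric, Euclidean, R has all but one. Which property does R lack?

Euclidean

Reflexive: yes — every world is R-related to itself.
Serial: yes — every world has a successor (e.g. a R a).
Symmetric: yes — every pair in R has its reverse in R.
Euclidean: no — b R a and b R d, but not a R d.
Only Euclidean fails.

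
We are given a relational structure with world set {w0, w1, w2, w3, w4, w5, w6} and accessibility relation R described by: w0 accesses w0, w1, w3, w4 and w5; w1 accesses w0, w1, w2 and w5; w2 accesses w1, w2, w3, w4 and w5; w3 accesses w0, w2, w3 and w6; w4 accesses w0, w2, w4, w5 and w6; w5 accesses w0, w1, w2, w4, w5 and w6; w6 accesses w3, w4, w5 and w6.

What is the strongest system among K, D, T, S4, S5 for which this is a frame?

T

Serial (axiom D): yes — every world has a successor (e.g. w0 R w0).
Reflexive (axiom T): yes — every world is R-related to itself.
Transitive (axiom 4): no — w0 R w1 and w1 R w2, but not w0 R w2.
Euclidean (axiom 5): no — w0 R w1 and w0 R w3, but not w1 R w3.
So F validates K, D, T; S4 would additionally require R to be transitive. The strongest is T.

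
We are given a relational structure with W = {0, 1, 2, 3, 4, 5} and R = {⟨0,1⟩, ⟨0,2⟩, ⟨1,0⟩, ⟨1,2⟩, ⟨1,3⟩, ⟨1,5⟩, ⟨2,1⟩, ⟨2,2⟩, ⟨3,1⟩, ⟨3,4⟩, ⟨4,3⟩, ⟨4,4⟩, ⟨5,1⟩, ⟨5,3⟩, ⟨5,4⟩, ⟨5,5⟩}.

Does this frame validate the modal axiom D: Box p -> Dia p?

Yes

Axiom D corresponds to the accessibility relation being serial.
Serial: yes — every world has a successor (e.g. 0 R 1).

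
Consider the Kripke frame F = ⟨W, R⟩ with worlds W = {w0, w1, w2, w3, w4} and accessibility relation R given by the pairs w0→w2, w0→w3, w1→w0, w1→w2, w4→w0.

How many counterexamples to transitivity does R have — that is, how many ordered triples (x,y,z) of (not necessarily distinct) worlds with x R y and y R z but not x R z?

3

Enumerating: (w1,w0,w3), (w4,w0,w2), (w4,w0,w3).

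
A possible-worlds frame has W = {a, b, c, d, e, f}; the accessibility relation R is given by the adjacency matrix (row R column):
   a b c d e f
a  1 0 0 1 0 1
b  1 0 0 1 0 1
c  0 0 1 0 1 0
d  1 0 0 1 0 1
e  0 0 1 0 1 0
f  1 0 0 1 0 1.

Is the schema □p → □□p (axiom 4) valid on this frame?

Yes

Axiom 4 corresponds to the accessibility relation being transitive.
Transitive: yes — every two-step R-path is closed by a direct edge.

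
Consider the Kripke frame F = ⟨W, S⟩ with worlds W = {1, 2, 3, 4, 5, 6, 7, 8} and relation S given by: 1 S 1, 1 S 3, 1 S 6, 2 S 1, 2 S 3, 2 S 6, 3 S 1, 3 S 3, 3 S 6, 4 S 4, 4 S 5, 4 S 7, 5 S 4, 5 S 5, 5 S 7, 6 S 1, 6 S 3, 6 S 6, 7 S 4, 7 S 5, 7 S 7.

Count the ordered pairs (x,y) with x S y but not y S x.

Enumerating: (2,1), (2,3), (2,6).

3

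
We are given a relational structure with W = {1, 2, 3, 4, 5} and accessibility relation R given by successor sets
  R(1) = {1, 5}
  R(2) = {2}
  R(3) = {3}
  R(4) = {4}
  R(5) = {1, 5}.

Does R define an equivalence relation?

Yes

Reflexive: yes — every world is R-related to itself.
Symmetric: yes — every pair in R has its reverse in R.
Transitive: yes — every two-step R-path is closed by a direct edge.
So R is an equivalence relation.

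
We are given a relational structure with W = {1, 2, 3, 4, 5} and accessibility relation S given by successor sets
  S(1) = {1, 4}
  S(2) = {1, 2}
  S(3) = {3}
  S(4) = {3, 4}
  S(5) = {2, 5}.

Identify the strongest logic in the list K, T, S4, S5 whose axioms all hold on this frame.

Reflexive (axiom T): yes — every world is S-related to itself.
Transitive (axiom 4): no — 1 S 4 and 4 S 3, but not 1 S 3.
Euclidean (axiom 5): no — 1 S 4 and 1 S 1, but not 4 S 1.
So F validates K, T; S4 would additionally require S to be transitive. The strongest is T.

T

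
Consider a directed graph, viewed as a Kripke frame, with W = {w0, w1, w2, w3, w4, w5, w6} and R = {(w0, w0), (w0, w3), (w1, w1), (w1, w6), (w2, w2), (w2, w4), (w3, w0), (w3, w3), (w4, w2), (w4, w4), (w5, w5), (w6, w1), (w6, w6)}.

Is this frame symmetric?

Symmetric: yes — every pair in R has its reverse in R.

Yes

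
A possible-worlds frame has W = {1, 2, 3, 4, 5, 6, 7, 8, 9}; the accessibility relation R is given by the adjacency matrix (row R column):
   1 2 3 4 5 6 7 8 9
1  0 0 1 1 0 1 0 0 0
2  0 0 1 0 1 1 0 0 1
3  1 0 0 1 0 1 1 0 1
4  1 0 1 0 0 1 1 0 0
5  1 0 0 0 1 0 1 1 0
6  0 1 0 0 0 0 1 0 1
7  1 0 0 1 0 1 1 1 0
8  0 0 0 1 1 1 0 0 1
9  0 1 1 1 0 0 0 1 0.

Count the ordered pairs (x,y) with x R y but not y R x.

14

Enumerating: (1,6), (2,3), (2,5), (3,6), (3,7), (4,6), (5,1), (5,7), (6,9), (7,1), (7,8), (8,4), (8,6), (9,4).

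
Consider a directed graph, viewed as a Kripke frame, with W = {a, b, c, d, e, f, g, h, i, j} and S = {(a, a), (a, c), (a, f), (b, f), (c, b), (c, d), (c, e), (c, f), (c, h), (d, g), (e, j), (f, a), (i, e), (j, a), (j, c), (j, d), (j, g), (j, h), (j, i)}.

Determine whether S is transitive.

No

Transitive: no — a S c and c S b, but not a S b.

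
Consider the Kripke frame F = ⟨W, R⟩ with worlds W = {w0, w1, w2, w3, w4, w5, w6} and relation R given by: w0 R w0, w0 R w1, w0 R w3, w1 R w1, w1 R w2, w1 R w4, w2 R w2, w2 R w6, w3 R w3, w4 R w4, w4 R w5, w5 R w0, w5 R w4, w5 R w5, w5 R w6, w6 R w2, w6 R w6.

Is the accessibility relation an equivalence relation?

No

Reflexive: yes — every world is R-related to itself.
Symmetric: no — w0 R w1 but not w1 R w0.
Transitive: no — w0 R w1 and w1 R w2, but not w0 R w2.
So R is not an equivalence relation.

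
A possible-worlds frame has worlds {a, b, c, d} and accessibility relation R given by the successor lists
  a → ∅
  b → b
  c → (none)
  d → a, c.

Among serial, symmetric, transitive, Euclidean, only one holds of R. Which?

transitive

Serial: no — a has no R-successor.
Symmetric: no — d R a but not a R d.
Transitive: yes — every two-step R-path is closed by a direct edge.
Euclidean: no — d R a and d R c, but not a R c.
Only transitive holds.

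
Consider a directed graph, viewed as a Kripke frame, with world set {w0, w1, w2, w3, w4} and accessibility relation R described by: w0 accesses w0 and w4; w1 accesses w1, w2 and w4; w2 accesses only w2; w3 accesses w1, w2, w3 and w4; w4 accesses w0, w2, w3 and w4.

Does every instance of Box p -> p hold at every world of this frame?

Yes

Axiom T corresponds to the accessibility relation being reflexive.
Reflexive: yes — every world is R-related to itself.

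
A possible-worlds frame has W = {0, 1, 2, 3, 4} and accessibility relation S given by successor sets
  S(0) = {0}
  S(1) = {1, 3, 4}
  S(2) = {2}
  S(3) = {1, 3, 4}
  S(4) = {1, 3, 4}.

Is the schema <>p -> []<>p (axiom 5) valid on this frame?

Yes

The schema 5 characterises exactly the Euclidean frames.
Euclidean: yes — any two successors of a common world are S-related.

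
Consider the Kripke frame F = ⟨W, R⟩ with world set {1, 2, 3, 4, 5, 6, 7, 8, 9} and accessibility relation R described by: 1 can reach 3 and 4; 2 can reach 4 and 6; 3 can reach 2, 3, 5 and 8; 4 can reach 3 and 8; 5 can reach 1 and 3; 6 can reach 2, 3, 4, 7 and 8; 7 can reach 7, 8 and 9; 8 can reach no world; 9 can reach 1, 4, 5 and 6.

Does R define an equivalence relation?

Reflexive: no — 1 is not related to itself.
Symmetric: no — 1 R 3 but not 3 R 1.
Transitive: no — 1 R 3 and 3 R 2, but not 1 R 2.
So R is not an equivalence relation.

No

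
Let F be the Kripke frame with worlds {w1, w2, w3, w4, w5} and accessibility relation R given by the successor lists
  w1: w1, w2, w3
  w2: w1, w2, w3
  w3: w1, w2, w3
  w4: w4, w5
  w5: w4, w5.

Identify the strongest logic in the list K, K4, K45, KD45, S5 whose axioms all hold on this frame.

Transitive (axiom 4): yes — every two-step R-path is closed by a direct edge.
Euclidean (axiom 5): yes — any two successors of a common world are R-related.
Serial (axiom D): yes — every world has a successor (e.g. w1 R w1).
Reflexive (axiom T): yes — every world is R-related to itself.
So F validates K, K4, K45, KD45, S5. The strongest is S5.

S5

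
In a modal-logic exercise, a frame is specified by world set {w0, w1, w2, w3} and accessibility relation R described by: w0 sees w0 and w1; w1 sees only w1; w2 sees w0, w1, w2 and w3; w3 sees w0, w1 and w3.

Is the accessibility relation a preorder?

Yes

Reflexive: yes — every world is R-related to itself.
Transitive: yes — every two-step R-path is closed by a direct edge.
So R is a preorder.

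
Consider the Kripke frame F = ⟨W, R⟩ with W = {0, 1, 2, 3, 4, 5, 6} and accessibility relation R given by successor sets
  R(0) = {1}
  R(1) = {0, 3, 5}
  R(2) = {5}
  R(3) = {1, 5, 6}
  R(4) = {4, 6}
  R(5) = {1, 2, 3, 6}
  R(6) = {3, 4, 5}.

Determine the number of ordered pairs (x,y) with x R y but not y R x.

0

R is symmetric; there are no such tuples.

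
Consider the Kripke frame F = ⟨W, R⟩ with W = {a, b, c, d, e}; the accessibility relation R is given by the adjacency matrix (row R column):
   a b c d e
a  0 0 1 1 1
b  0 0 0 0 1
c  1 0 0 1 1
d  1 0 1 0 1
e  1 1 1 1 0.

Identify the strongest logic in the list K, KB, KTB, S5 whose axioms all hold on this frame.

Symmetric (axiom B): yes — every pair in R has its reverse in R.
Reflexive (axiom T): no — a is not related to itself.
Euclidean (axiom 5): no — e R a and e R b, but not a R b.
So F validates K, KB; KTB would additionally require R to be reflexive. The strongest is KB.

KB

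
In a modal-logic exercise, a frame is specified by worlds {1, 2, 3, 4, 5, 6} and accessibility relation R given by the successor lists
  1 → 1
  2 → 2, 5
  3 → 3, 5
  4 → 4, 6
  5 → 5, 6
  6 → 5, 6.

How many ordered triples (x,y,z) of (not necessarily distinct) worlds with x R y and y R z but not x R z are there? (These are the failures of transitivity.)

Enumerating: (2,5,6), (3,5,6), (4,6,5).

3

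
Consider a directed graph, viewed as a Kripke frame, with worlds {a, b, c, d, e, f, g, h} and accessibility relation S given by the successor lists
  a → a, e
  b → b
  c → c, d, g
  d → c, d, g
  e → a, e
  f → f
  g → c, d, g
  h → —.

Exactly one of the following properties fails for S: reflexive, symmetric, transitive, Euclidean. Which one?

Reflexive: no — h is not related to itself.
Symmetric: yes — every pair in S has its reverse in S.
Transitive: yes — every two-step S-path is closed by a direct edge.
Euclidean: yes — any two successors of a common world are S-related.
Only reflexive fails.

reflexive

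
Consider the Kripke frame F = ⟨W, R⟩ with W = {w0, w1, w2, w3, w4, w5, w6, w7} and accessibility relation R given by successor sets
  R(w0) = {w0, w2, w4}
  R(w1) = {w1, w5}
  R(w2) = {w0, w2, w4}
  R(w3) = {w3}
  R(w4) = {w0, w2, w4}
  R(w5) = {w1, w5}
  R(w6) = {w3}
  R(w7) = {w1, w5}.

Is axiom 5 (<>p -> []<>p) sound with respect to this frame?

By correspondence theory, 5 is valid on a frame iff R is Euclidean.
Euclidean: yes — any two successors of a common world are R-related.

Yes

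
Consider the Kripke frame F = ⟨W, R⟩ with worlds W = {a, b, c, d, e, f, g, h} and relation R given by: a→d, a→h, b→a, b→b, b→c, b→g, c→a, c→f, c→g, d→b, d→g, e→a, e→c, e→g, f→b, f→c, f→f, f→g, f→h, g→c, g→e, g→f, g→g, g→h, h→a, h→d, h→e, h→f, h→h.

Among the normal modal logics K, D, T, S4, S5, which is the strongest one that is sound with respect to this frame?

Serial (axiom D): yes — every world has a successor (e.g. a R d).
Reflexive (axiom T): no — a is not related to itself.
Transitive (axiom 4): no — a R d and d R b, but not a R b.
Euclidean (axiom 5): no — a R d and a R h, but not d R h.
So F validates K, D; T would additionally require R to be reflexive. The strongest is D.

D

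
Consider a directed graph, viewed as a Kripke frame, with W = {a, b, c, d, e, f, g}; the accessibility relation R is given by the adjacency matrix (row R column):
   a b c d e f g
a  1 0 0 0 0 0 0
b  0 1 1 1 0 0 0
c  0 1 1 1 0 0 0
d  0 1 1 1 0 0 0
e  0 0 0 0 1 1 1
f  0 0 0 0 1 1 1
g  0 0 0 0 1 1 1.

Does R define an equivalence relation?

Reflexive: yes — every world is R-related to itself.
Symmetric: yes — every pair in R has its reverse in R.
Transitive: yes — every two-step R-path is closed by a direct edge.
So R is an equivalence relation.

Yes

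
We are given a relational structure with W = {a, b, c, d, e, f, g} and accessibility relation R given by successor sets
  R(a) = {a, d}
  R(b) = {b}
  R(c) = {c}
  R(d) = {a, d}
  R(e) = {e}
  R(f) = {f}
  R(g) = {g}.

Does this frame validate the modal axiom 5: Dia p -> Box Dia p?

Yes

By correspondence theory, 5 is valid on a frame iff R is Euclidean.
Euclidean: yes — any two successors of a common world are R-related.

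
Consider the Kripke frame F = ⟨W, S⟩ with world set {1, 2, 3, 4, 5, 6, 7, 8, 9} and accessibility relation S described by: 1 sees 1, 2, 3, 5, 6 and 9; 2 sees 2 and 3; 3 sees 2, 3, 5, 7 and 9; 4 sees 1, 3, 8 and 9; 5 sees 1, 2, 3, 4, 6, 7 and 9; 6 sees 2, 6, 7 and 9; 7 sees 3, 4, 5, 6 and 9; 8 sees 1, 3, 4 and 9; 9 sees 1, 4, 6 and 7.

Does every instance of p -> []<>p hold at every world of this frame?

No

By correspondence theory, B is valid on a frame iff S is symmetric.
Symmetric: no — 1 S 2 but not 2 S 1.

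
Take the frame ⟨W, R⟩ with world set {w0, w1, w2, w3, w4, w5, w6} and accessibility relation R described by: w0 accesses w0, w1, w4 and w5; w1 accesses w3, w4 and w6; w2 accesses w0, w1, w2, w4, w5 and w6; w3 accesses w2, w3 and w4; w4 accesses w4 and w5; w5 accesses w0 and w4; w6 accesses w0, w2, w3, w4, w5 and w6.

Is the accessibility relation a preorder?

No

Reflexive: no — w1 is not related to itself.
Transitive: no — w0 R w1 and w1 R w3, but not w0 R w3.
So R is not a preorder.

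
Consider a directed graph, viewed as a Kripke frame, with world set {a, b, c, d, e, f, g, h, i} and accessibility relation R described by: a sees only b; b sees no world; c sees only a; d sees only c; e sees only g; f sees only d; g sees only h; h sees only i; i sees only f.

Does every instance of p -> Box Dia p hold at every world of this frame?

No

Axiom B corresponds to the accessibility relation being symmetric.
Symmetric: no — a R b but not b R a.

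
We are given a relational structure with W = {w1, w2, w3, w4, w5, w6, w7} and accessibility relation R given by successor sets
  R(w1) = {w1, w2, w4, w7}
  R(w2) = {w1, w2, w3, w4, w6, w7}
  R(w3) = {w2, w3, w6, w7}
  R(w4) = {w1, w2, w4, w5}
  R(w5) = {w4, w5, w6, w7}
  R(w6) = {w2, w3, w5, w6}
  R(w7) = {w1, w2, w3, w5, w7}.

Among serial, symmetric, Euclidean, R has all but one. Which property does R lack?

Euclidean

Serial: yes — every world has a successor (e.g. w1 R w1).
Symmetric: yes — every pair in R has its reverse in R.
Euclidean: no — w1 R w4 and w1 R w7, but not w4 R w7.
Only Euclidean fails.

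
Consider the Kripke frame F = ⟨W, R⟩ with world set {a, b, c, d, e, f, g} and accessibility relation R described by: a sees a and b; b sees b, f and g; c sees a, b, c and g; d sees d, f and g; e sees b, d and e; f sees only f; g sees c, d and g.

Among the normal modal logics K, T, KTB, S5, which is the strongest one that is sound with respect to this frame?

Reflexive (axiom T): yes — every world is R-related to itself.
Symmetric (axiom B): no — a R b but not b R a.
Euclidean (axiom 5): no — b R f and b R g, but not f R g.
So F validates K, T; KTB would additionally require R to be symmetric. The strongest is T.

T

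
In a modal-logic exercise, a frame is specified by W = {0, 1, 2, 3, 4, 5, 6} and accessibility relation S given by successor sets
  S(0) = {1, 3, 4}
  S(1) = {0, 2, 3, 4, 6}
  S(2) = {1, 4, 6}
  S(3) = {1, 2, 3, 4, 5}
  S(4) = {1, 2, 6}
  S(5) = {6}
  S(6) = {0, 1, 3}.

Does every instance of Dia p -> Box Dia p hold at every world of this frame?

No

By correspondence theory, 5 is valid on a frame iff S is Euclidean.
Euclidean: no — 0 S 4 and 0 S 3, but not 4 S 3.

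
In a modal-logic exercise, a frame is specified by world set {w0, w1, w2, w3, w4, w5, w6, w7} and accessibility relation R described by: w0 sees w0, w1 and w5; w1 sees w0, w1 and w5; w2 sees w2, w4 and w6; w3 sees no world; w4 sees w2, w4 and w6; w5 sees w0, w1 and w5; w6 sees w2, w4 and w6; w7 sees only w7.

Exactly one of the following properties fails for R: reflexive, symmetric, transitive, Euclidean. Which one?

Reflexive: no — w3 is not related to itself.
Symmetric: yes — every pair in R has its reverse in R.
Transitive: yes — every two-step R-path is closed by a direct edge.
Euclidean: yes — any two successors of a common world are R-related.
Only reflexive fails.

reflexive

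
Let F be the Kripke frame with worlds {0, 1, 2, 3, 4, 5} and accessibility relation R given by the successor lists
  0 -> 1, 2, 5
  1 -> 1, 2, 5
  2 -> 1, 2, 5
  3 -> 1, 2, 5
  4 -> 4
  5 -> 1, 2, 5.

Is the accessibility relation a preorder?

Reflexive: no — 0 is not related to itself.
Transitive: yes — every two-step R-path is closed by a direct edge.
So R is not a preorder.

No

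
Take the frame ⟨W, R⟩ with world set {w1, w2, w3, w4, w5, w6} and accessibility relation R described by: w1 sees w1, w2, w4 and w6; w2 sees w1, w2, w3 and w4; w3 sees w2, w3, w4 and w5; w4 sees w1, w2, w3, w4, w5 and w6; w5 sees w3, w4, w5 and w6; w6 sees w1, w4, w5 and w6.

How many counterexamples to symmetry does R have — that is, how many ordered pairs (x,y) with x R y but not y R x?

R is symmetric; there are no such tuples.

0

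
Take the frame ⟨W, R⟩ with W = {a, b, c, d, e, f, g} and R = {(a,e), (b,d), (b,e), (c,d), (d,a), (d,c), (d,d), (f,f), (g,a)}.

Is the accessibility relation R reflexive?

No

Reflexive: no — a is not related to itself.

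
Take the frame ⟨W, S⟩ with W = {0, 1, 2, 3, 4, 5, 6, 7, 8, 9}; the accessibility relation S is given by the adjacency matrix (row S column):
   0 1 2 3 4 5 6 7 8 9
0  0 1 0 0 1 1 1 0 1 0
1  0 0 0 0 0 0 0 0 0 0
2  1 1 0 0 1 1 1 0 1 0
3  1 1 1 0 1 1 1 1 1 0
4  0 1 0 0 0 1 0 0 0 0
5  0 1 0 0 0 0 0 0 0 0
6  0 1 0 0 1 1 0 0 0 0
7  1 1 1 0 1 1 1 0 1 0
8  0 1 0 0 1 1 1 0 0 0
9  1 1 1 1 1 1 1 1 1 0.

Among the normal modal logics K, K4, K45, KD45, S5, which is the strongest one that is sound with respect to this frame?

K4

Transitive (axiom 4): yes — every two-step S-path is closed by a direct edge.
Euclidean (axiom 5): no — 0 S 1 and 0 S 4, but not 1 S 4.
Serial (axiom D): no — 1 has no S-successor.
Reflexive (axiom T): no — 0 is not related to itself.
So F validates K, K4; K45 would additionally require S to be Euclidean. The strongest is K4.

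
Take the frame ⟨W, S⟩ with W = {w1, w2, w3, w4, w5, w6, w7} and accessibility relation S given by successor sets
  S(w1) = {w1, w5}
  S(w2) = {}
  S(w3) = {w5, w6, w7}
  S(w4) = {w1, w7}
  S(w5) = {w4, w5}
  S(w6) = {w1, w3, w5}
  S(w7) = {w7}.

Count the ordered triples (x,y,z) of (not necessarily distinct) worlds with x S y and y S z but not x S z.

Enumerating: (w1,w5,w4), (w3,w5,w4), (w3,w6,w1), (w3,w6,w3), (w4,w1,w5), (w5,w4,w1), (w5,w4,w7), (w6,w3,w6), (w6,w3,w7), (w6,w5,w4).

10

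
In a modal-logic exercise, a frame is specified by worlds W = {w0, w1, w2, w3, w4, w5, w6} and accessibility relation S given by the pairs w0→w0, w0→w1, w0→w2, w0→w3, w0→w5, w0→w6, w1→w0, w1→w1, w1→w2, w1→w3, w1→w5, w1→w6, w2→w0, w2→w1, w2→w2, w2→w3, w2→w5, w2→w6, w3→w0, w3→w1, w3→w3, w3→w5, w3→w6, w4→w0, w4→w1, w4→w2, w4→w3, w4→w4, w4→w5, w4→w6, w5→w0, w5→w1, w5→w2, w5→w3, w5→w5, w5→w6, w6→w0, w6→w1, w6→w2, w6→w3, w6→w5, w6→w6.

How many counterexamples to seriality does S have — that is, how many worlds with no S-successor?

S is serial; there are no such worlds.

0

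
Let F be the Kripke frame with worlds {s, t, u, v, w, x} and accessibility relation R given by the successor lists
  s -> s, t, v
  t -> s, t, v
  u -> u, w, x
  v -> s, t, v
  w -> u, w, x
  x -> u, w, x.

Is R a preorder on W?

Reflexive: yes — every world is R-related to itself.
Transitive: yes — every two-step R-path is closed by a direct edge.
So R is a preorder.

Yes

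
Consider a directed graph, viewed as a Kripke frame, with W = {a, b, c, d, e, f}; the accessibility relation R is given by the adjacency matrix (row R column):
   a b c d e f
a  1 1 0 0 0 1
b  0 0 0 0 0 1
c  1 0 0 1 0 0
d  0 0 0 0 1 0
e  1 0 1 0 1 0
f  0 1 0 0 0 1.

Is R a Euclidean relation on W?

Euclidean: no — c R a and c R d, but not a R d.

No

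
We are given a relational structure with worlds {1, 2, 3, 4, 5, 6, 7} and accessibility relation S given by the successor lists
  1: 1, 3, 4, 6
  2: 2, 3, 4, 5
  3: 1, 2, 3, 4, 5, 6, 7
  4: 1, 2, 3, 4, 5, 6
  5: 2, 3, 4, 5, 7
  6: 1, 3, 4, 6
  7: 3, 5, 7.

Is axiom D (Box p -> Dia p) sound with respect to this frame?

Yes

Axiom D corresponds to the accessibility relation being serial.
Serial: yes — every world has a successor (e.g. 1 S 1).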